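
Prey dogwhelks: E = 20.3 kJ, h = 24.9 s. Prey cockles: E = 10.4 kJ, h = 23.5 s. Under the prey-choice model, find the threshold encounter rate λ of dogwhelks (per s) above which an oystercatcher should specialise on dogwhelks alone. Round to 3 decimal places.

0.048 per s

At the threshold, the rate on dogwhelks alone equals the profitability of cockles: λ·20.3/(1 + λ·24.9) = 10.4/23.5 = 0.4426.
Rearranging, λ(20.3 − 0.4426×24.9) = 0.4426, so λ = 0.4426/9.28 = 0.04769 per s.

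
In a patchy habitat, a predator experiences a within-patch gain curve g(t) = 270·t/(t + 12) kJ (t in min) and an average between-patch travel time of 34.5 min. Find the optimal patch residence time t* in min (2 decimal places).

20.35 min

Optimal t* satisfies g'(t*) = g(t*)/(T + t*).
g'(t) = 270·12/(t + 12)². Setting 270·12/(t+12)² = 270t/[(t+12)(34.5+t)] gives 12(34.5+t) = t(t+12), so t² = 12×34.5 = 414.
t* = √414 = 20.35 min.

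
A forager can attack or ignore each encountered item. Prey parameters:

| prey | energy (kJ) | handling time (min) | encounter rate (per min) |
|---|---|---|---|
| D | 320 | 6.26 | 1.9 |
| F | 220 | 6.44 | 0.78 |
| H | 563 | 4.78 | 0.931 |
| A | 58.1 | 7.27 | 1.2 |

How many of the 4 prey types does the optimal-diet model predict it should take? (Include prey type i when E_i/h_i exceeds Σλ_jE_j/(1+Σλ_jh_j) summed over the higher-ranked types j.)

1

Rank by E/h (kJ/min): H 118, D 51.1, F 34.2, A 7.99. Include each in turn until the next type's E/h falls below the running intake rate.
Rate on top 1: 96.17. D: 51.1 < 96.17 → exclude; stop.
Optimal diet: H — 1 of 4 types.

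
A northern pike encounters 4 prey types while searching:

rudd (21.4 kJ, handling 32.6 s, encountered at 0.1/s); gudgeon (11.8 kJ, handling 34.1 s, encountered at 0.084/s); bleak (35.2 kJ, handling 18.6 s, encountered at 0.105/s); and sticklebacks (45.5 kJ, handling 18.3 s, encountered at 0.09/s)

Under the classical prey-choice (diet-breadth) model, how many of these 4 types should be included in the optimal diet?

Profitabilities (E/h, kJ/s): sticklebacks 2.49, bleak 1.89, rudd 0.656, gudgeon 0.346. Add prey in this order while the next type's profitability exceeds the intake rate on those already taken.
Rate on top 1: 1.547. bleak: 1.89 > 1.547 → include.
Rate on top 2: 1.694. rudd: 0.656 < 1.694 → exclude; stop.
Optimal diet: sticklebacks, bleak — 2 of 4 types.

2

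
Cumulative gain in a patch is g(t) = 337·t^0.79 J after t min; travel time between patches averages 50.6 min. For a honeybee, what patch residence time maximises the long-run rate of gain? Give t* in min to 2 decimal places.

190.35 min

Optimal t* satisfies g'(t*) = g(t*)/(T + t*).
g'(t) = 0.79·337·t^-0.21. Setting 0.79·337·t^-0.21 = 337·t^0.79/(50.6+t) gives 0.79(50.6+t) = t, so 0.21·t = 0.79×50.6.
t* = 0.79×50.6/0.21 = 190.4 min.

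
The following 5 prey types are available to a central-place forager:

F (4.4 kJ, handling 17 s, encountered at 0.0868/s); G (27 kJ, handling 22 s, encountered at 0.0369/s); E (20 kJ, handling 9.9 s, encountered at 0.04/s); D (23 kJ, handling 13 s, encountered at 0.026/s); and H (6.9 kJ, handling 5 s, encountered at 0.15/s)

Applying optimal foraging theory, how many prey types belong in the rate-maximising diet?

E/h in descending order: E 2.02, D 1.77, H 1.38, G 1.23, F 0.259 kJ/s. The optimal diet is the largest prefix of this list for which every included type satisfies E_i/h_i > R on the types above it.
Rate on top 1: 0.5731. D: 1.77 > 0.5731 → include.
Rate on top 2: 0.8062. H: 1.38 > 0.8062 → include.
Rate on top 3: 0.9795. G: 1.23 > 0.9795 → include.
Rate on top 4: 1.041. F: 0.259 < 1.041 → exclude; stop.
Optimal diet: E, D, H, G — 4 of 5 types.

4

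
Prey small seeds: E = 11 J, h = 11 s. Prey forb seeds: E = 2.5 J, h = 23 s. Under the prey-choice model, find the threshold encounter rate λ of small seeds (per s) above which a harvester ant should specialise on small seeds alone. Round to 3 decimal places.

0.011 per s

At the threshold, the rate on small seeds alone equals the profitability of forb seeds: λ·11/(1 + λ·11) = 2.5/23 = 0.1087.
Rearranging, λ(11 − 0.1087×11) = 0.1087, so λ = 0.1087/9.804 = 0.01109 per s.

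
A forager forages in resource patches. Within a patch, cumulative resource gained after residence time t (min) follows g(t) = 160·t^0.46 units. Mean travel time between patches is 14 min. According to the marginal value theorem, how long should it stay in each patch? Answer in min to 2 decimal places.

Optimal t* satisfies g'(t*) = g(t*)/(T + t*).
g'(t) = 0.46·160·t^-0.54. Setting 0.46·160·t^-0.54 = 160·t^0.46/(14+t) gives 0.46(14+t) = t, so 0.54·t = 0.46×14.
t* = 0.46×14/0.54 = 11.93 min.

11.93 min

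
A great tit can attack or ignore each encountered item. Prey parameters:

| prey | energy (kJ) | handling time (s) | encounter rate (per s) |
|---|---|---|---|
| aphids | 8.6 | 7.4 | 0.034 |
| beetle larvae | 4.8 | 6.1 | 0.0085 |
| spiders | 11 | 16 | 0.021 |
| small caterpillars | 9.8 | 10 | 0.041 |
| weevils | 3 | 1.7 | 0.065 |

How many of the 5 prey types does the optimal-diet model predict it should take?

Rank by E/h (kJ/s): weevils 1.76, aphids 1.16, small caterpillars 0.98, beetle larvae 0.787, spiders 0.688. Include each in turn until the next type's E/h falls below the running intake rate.
Rate on top 1: 0.1756. aphids: 1.16 > 0.1756 → include.
Rate on top 2: 0.3578. small caterpillars: 0.98 > 0.3578 → include.
Rate on top 3: 0.5018. beetle larvae: 0.787 > 0.5018 → include.
Rate on top 4: 0.5099. spiders: 0.688 > 0.5099 → include.
Optimal diet: weevils, aphids, small caterpillars, beetle larvae, spiders — 5 of 5 types.

5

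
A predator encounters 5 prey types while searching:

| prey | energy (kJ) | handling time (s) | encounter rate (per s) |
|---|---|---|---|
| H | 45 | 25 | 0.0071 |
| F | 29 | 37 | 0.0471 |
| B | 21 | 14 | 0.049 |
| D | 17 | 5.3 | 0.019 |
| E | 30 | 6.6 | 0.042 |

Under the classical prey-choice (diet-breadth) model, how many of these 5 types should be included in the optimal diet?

4

Profitabilities (E/h, kJ/s): E 4.55, D 3.21, H 1.8, B 1.5, F 0.784. Add prey in this order while the next type's profitability exceeds the intake rate on those already taken.
Rate on top 1: 0.9865. D: 3.21 > 0.9865 → include.
Rate on top 2: 1.149. H: 1.8 > 1.149 → include.
Rate on top 3: 1.223. B: 1.5 > 1.223 → include.
Rate on top 4: 1.308. F: 0.784 < 1.308 → exclude; stop.
Optimal diet: E, D, H, B — 4 of 5 types.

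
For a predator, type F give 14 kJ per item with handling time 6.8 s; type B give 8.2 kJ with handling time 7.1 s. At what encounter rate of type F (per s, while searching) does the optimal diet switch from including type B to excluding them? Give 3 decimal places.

Drop type B once their profitability E₂/h₂ falls below the rate achievable on type F alone: E₂/h₂ = λE₁/(1 + λh₁).
Solve for λ: λE₁h₂ = E₂(1 + λh₁) → λ(E₁h₂ − E₂h₁) = E₂ → λ = E₂/(E₁h₂ − E₂h₁).
λ = 8.2/(14×7.1 − 8.2×6.8) = 8.2/43.64 = 0.1879 per s.

0.188 per s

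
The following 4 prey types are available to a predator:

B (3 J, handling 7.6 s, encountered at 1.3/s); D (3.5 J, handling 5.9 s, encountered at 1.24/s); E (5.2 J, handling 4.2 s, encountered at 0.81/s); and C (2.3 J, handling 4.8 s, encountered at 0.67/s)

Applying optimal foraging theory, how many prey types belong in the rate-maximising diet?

Profitabilities (E/h, J/s): E 1.24, D 0.593, C 0.479, B 0.395. Add prey in this order while the next type's profitability exceeds the intake rate on those already taken.
Rate on top 1: 0.9568. D: 0.593 < 0.9568 → exclude; stop.
Optimal diet: E — 1 of 4 types.

1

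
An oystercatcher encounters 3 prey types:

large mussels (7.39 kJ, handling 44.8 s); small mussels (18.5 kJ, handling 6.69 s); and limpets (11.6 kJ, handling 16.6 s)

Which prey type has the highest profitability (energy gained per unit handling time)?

small mussels

Profitability E/h (kJ/s): large mussels = 7.39/44.8 = 0.165, small mussels = 18.5/6.69 = 2.77, limpets = 11.6/16.6 = 0.699.
Ranked: small mussels > limpets > large mussels.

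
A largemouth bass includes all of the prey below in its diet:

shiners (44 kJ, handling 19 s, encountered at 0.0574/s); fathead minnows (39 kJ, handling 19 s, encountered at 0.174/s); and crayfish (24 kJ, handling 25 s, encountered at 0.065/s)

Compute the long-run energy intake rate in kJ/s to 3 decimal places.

R = Σλ_iE_i / (1 + Σλ_ih_i)
Numerator: 0.0574×44 + 0.174×39 + 0.065×24 = 10.87
Denominator: 1 + 0.0574×19 + 0.174×19 + 0.065×25 = 7.022
R = 10.87/7.022 = 1.548 kJ/s

1.548 kJ/s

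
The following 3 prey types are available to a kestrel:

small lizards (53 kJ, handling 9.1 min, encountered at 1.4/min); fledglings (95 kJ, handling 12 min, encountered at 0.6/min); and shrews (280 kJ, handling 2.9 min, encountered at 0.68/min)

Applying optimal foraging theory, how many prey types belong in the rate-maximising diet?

1

E/h in descending order: shrews 96.6, fledglings 7.92, small lizards 5.82 kJ/min. The optimal diet is the largest prefix of this list for which every included type satisfies E_i/h_i > R on the types above it.
Rate on top 1: 64.06. fledglings: 7.92 < 64.06 → exclude; stop.
Optimal diet: shrews — 1 of 3 types.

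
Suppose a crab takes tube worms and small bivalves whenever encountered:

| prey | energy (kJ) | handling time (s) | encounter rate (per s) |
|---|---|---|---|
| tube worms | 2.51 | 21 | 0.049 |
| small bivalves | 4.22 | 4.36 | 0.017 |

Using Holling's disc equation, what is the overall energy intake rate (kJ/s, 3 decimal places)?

R = Σλ_iE_i / (1 + Σλ_ih_i)
Numerator: 0.049×2.51 + 0.017×4.22 = 0.1947
Denominator: 1 + 0.049×21 + 0.017×4.36 = 2.103
R = 0.1947/2.103 = 0.09259 kJ/s

0.093 kJ/s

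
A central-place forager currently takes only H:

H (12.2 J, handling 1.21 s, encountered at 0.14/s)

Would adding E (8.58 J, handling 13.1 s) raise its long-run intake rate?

Intake rate on the current diet: R = (0.14×12.2) / (1 + 0.14×1.21) = 1.708/1.169 = 1.461 J/s.
Profitability of E: 8.58/13.1 = 0.655 J/s.
Since 0.655 < R, time spent handling E is better spent searching.

No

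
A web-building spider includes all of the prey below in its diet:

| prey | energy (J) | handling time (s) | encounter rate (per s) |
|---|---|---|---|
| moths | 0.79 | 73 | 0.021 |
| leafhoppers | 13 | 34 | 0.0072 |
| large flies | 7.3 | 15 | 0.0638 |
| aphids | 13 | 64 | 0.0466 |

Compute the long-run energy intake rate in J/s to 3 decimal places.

R = (0.021×0.79 + 0.0072×13 + 0.0638×7.3 + 0.0466×13) / (1 + 0.021×73 + 0.0072×34 + 0.0638×15 + 0.0466×64) = 1.182/6.717 = 0.1759 J/s.

0.176 J/s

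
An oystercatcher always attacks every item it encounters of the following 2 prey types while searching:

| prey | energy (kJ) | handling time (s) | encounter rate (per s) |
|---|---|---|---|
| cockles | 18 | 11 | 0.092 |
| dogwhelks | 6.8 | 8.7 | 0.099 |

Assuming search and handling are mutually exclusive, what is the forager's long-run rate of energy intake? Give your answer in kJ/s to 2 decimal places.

R = (0.092×18 + 0.099×6.8) / (1 + 0.092×11 + 0.099×8.7) = 2.329/2.873 = 0.8106 kJ/s.

0.81 kJ/s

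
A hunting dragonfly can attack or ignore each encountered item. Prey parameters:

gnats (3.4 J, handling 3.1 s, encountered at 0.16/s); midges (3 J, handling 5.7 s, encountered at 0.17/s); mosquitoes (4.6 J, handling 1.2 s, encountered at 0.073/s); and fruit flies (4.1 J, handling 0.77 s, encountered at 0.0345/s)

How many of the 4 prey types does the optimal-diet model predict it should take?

3

E/h in descending order: fruit flies 5.32, mosquitoes 3.83, gnats 1.1, midges 0.526 J/s. The optimal diet is the largest prefix of this list for which every included type satisfies E_i/h_i > R on the types above it.
Rate on top 1: 0.1378. mosquitoes: 3.83 > 0.1378 → include.
Rate on top 2: 0.4283. gnats: 1.1 > 0.4283 → include.
Rate on top 3: 0.6343. midges: 0.526 < 0.6343 → exclude; stop.
Optimal diet: fruit flies, mosquitoes, gnats — 3 of 4 types.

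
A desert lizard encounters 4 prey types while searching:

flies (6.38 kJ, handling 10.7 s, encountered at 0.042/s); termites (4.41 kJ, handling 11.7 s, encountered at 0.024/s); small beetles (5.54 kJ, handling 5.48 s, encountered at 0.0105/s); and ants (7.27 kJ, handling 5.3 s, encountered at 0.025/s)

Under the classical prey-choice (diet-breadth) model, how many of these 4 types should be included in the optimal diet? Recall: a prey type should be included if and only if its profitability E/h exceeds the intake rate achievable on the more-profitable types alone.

4

Profitabilities (E/h, kJ/s): ants 1.37, small beetles 1.01, flies 0.596, termites 0.377. Add prey in this order while the next type's profitability exceeds the intake rate on those already taken.
Rate on top 1: 0.1605. small beetles: 1.01 > 0.1605 → include.
Rate on top 2: 0.2016. flies: 0.596 > 0.2016 → include.
Rate on top 3: 0.3098. termites: 0.377 > 0.3098 → include.
Optimal diet: ants, small beetles, flies, termites — 4 of 4 types.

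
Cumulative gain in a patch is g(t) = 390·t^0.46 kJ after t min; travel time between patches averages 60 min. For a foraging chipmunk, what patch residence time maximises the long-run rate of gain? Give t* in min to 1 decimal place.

Maximise g(t)/(T+t): set derivative to zero → g'(t)(T+t) = g(t).
g'(t) = 0.46·390·t^-0.54. Setting 0.46·390·t^-0.54 = 390·t^0.46/(60+t) gives 0.46(60+t) = t, so 0.54·t = 0.46×60.
t* = 0.46×60/0.54 = 51.11 min.

51.1 min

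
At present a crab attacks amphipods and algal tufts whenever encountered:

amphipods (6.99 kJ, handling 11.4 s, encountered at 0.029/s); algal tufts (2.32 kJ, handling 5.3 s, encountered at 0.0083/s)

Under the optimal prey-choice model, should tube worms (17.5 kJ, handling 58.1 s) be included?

Yes

On amphipods and algal tufts alone, R = ΣλE/(1+Σλh) = 0.222/1.375 = 0.1615 kJ/s.
Profitability of tube worms: 17.5/58.1 = 0.3012 kJ/s.
Since 0.3012 > R, including tube worms increases the long-run rate.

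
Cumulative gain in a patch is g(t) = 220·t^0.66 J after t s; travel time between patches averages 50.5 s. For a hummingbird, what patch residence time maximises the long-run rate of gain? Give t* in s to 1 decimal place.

Optimal t* satisfies g'(t*) = g(t*)/(T + t*).
g'(t) = 0.66·220·t^-0.34. Setting 0.66·220·t^-0.34 = 220·t^0.66/(50.5+t) gives 0.66(50.5+t) = t, so 0.34·t = 0.66×50.5.
t* = 0.66×50.5/0.34 = 98.03 s.

98.0 s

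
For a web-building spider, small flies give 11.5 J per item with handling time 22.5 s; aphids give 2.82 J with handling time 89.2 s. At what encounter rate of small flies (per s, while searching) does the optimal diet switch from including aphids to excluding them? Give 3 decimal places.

At the threshold, the rate on small flies alone equals the profitability of aphids: λ·11.5/(1 + λ·22.5) = 2.82/89.2 = 0.03161.
Rearranging, λ(11.5 − 0.03161×22.5) = 0.03161, so λ = 0.03161/10.79 = 0.00293 per s.

0.003 per s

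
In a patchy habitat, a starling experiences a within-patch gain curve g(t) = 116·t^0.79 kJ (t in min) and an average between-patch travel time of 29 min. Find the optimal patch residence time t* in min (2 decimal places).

109.10 min

By the marginal value theorem, leave when the instantaneous gain rate g'(t) equals the habitat-wide average g(t)/(T + t).
g'(t) = 0.79·116·t^-0.21. Setting 0.79·116·t^-0.21 = 116·t^0.79/(29+t) gives 0.79(29+t) = t, so 0.21·t = 0.79×29.
t* = 0.79×29/0.21 = 109.1 min.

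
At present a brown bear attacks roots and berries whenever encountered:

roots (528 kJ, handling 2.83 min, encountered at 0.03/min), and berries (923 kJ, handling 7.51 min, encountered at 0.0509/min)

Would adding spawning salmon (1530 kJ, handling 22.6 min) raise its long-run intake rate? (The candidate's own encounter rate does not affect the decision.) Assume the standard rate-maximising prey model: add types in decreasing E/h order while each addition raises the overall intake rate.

Yes

On roots and berries alone, R = ΣλE/(1+Σλh) = 62.82/1.467 = 42.82 kJ/min.
Profitability of spawning salmon: 1530/22.6 = 67.7 kJ/min.
67.7 > 42.82, so adding spawning salmon raises the average — include it.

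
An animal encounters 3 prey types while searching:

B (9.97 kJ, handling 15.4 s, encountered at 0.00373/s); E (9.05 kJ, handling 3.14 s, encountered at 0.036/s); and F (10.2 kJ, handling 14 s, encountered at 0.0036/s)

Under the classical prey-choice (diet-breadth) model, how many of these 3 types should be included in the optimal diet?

E/h in descending order: E 2.88, F 0.729, B 0.647 kJ/s. The optimal diet is the largest prefix of this list for which every included type satisfies E_i/h_i > R on the types above it.
Rate on top 1: 0.2927. F: 0.729 > 0.2927 → include.
Rate on top 2: 0.3116. B: 0.647 > 0.3116 → include.
Optimal diet: E, F, B — 3 of 3 types.

3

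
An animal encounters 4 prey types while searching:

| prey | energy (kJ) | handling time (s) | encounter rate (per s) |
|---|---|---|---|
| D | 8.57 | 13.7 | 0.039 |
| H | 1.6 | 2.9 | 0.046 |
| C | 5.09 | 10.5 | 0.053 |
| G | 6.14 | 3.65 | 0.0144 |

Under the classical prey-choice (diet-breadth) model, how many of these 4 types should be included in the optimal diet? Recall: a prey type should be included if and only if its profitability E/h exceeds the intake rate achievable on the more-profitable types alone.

4

E/h in descending order: G 1.68, D 0.626, H 0.552, C 0.485 kJ/s. The optimal diet is the largest prefix of this list for which every included type satisfies E_i/h_i > R on the types above it.
Rate on top 1: 0.084. D: 0.626 > 0.084 → include.
Rate on top 2: 0.2663. H: 0.552 > 0.2663 → include.
Rate on top 3: 0.2885. C: 0.485 > 0.2885 → include.
Optimal diet: G, D, H, C — 4 of 4 types.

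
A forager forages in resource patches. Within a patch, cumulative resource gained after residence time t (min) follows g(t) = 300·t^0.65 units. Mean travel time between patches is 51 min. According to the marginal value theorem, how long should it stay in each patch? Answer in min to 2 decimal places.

Optimal t* satisfies g'(t*) = g(t*)/(T + t*).
g'(t) = 0.65·300·t^-0.35. Setting 0.65·300·t^-0.35 = 300·t^0.65/(51+t) gives 0.65(51+t) = t, so 0.35·t = 0.65×51.
t* = 0.65×51/0.35 = 94.71 min.

94.71 min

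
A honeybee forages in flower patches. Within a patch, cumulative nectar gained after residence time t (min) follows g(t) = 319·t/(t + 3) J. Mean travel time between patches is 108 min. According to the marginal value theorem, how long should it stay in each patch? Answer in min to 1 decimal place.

Optimal t* satisfies g'(t*) = g(t*)/(T + t*).
g'(t) = 319·3/(t + 3)². Setting 319·3/(t+3)² = 319t/[(t+3)(108+t)] gives 3(108+t) = t(t+3), so t² = 3×108 = 324.
t* = √324 = 18 min.

18.0 min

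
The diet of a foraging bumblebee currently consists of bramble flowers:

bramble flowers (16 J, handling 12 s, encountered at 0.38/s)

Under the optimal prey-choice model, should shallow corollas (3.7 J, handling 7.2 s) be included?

Current rate: (0.38×16)/(1 + 0.38×12) = 1.094 J/s.
Profitability of shallow corollas: 3.7/7.2 = 0.5139 J/s.
0.5139 < 1.094, so adding shallow corollas would lower the average — exclude it.

No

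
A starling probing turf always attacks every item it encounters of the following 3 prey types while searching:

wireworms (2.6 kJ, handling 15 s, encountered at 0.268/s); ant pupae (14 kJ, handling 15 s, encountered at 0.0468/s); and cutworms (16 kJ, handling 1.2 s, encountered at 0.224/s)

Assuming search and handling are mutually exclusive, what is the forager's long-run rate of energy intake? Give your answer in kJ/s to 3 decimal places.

0.824 kJ/s

R = (0.268×2.6 + 0.0468×14 + 0.224×16) / (1 + 0.268×15 + 0.0468×15 + 0.224×1.2) = 4.936/5.991 = 0.8239 kJ/s.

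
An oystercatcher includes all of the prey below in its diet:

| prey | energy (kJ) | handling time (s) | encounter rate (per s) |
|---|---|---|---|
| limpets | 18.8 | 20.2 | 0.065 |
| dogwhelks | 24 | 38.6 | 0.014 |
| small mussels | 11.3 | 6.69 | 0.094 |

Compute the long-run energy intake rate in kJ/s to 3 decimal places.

R = Σλ_iE_i / (1 + Σλ_ih_i)
Numerator: 0.065×18.8 + 0.014×24 + 0.094×11.3 = 2.62
Denominator: 1 + 0.065×20.2 + 0.014×38.6 + 0.094×6.69 = 3.482
R = 2.62/3.482 = 0.7524 kJ/s

0.752 kJ/s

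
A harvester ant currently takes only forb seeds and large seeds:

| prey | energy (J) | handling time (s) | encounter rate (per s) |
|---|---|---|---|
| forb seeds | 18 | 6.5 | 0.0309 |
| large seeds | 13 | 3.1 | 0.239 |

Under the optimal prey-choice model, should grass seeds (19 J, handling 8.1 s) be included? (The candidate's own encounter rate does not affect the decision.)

Current rate: (0.0309×18 + 0.239×13)/(1 + 0.0309×6.5 + 0.239×3.1) = 1.887 J/s.
grass seeds: E/h = 19/8.1 = 2.346 J/s.
Since 2.346 > R, including grass seeds increases the long-run rate.

Yes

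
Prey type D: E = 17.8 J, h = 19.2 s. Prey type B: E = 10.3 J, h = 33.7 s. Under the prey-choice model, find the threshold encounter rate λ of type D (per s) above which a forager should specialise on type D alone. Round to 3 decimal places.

0.026 per s

At the threshold, the rate on type D alone equals the profitability of type B: λ·17.8/(1 + λ·19.2) = 10.3/33.7 = 0.3056.
Rearranging, λ(17.8 − 0.3056×19.2) = 0.3056, so λ = 0.3056/11.93 = 0.02562 per s.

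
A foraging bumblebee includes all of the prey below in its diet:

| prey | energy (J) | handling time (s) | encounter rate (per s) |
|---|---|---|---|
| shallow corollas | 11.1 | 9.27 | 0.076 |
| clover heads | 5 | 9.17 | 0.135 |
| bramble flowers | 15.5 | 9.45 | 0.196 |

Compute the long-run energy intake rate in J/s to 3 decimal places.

R = Σλ_iE_i / (1 + Σλ_ih_i)
Numerator: 0.076×11.1 + 0.135×5 + 0.196×15.5 = 4.557
Denominator: 1 + 0.076×9.27 + 0.135×9.17 + 0.196×9.45 = 4.795
R = 4.557/4.795 = 0.9503 J/s

0.950 J/s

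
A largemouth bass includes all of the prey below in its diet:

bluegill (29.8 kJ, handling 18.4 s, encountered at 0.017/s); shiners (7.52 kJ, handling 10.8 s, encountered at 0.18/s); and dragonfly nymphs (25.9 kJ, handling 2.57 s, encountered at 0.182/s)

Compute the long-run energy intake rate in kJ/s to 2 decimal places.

R = (0.017×29.8 + 0.18×7.52 + 0.182×25.9) / (1 + 0.017×18.4 + 0.18×10.8 + 0.182×2.57) = 6.574/3.725 = 1.765 kJ/s.

1.77 kJ/s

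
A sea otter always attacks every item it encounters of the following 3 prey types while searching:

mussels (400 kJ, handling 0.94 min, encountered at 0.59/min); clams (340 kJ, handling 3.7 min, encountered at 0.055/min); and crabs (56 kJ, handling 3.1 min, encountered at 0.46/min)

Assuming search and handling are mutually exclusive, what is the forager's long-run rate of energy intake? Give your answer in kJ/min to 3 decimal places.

88.081 kJ/min

R = (0.59×400 + 0.055×340 + 0.46×56) / (1 + 0.59×0.94 + 0.055×3.7 + 0.46×3.1) = 280.5/3.184 = 88.08 kJ/min.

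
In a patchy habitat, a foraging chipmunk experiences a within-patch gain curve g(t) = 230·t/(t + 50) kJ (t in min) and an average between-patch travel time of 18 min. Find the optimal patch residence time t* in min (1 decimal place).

30.0 min

By the marginal value theorem, leave when the instantaneous gain rate g'(t) equals the habitat-wide average g(t)/(T + t).
g'(t) = 230·50/(t + 50)². Setting 230·50/(t+50)² = 230t/[(t+50)(18+t)] gives 50(18+t) = t(t+50), so t² = 50×18 = 900.
t* = √900 = 30 min.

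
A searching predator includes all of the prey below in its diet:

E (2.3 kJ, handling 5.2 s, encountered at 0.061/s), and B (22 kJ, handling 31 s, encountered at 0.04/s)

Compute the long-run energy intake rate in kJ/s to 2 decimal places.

0.40 kJ/s

R = Σλ_iE_i / (1 + Σλ_ih_i)
Numerator: 0.061×2.3 + 0.04×22 = 1.02
Denominator: 1 + 0.061×5.2 + 0.04×31 = 2.557
R = 1.02/2.557 = 0.399 kJ/s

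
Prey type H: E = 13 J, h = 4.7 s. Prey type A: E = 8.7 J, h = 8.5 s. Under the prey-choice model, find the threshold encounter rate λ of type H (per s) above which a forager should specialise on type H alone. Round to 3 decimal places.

0.125 per s

The zero-one rule: include type A iff E₂/h₂ > λE₁/(1+λh₁). Equality gives the switch point.
λE₁h₂ = E₂ + λE₂h₁ ⇒ λ = E₂/(E₁h₂ − E₂h₁) = 8.7/(110.5 − 40.89) = 0.125 per s.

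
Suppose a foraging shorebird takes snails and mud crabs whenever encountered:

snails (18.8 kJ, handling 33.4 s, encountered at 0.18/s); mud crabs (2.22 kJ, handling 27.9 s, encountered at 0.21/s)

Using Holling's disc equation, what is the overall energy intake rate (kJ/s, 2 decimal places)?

R = (0.18×18.8 + 0.21×2.22) / (1 + 0.18×33.4 + 0.21×27.9) = 3.85/12.87 = 0.2991 kJ/s.

0.30 kJ/s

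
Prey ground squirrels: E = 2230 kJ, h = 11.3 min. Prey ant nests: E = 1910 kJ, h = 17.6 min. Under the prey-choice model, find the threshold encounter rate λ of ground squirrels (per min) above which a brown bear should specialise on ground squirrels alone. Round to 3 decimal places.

0.108 per min

The zero-one rule: include ant nests iff E₂/h₂ > λE₁/(1+λh₁). Equality gives the switch point.
λE₁h₂ = E₂ + λE₂h₁ ⇒ λ = E₂/(E₁h₂ − E₂h₁) = 1910/(3.925e+04 − 2.158e+04) = 0.1081 per min.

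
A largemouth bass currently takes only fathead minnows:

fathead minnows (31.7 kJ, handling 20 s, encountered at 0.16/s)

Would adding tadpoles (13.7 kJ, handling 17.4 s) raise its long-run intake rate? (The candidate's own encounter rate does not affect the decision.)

Intake rate on the current diet: R = (0.16×31.7) / (1 + 0.16×20) = 5.072/4.2 = 1.208 kJ/s.
tadpoles: E/h = 13.7/17.4 = 0.7874 kJ/s.
0.7874 < 1.208, so adding tadpoles would lower the average — exclude it.

No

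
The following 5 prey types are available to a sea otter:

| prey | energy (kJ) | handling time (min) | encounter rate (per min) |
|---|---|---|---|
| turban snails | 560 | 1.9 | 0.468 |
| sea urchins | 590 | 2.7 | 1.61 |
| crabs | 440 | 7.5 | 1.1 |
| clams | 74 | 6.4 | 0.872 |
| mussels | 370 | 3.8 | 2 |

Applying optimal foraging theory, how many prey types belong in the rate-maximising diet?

2

Rank by E/h (kJ/min): turban snails 295, sea urchins 219, mussels 97.4, crabs 58.7, clams 11.6. Include each in turn until the next type's E/h falls below the running intake rate.
Rate on top 1: 138.7. sea urchins: 219 > 138.7 → include.
Rate on top 2: 194.3. mussels: 97.4 < 194.3 → exclude; stop.
Optimal diet: turban snails, sea urchins — 2 of 5 types.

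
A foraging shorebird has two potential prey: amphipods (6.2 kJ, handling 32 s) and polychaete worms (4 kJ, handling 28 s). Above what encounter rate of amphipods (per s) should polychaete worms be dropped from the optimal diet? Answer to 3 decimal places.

0.088 per s

The zero-one rule: include polychaete worms iff E₂/h₂ > λE₁/(1+λh₁). Equality gives the switch point.
λE₁h₂ = E₂ + λE₂h₁ ⇒ λ = E₂/(E₁h₂ − E₂h₁) = 4/(173.6 − 128) = 0.08772 per s.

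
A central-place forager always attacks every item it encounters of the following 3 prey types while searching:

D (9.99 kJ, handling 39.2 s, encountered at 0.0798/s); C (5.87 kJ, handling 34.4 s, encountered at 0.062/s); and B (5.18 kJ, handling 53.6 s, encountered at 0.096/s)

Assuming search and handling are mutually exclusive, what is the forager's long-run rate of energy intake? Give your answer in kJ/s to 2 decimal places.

R = Σλ_iE_i / (1 + Σλ_ih_i)
Numerator: 0.0798×9.99 + 0.062×5.87 + 0.096×5.18 = 1.658
Denominator: 1 + 0.0798×39.2 + 0.062×34.4 + 0.096×53.6 = 11.41
R = 1.658/11.41 = 0.1454 kJ/s

0.15 kJ/s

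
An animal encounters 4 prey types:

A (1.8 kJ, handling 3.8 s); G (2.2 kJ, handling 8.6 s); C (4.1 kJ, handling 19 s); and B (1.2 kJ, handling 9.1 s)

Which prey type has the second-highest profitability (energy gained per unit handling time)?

In descending order of E/h:
A: 1.8/3.8 = 0.474 kJ/s
G: 2.2/8.6 = 0.256 kJ/s
C: 4.1/19 = 0.216 kJ/s
B: 1.2/9.1 = 0.132 kJ/s

G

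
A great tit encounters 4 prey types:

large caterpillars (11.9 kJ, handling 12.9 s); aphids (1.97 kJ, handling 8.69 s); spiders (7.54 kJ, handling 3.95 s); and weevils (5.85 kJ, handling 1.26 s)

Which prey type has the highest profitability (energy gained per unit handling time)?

weevils

Profitability E/h (kJ/s): large caterpillars = 11.9/12.9 = 0.922, aphids = 1.97/8.69 = 0.227, spiders = 7.54/3.95 = 1.91, weevils = 5.85/1.26 = 4.64.
Ranked: weevils > spiders > large caterpillars > aphids.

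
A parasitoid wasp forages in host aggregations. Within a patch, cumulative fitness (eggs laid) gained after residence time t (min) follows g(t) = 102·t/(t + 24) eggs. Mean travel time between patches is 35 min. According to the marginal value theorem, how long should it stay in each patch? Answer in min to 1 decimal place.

Maximise g(t)/(T+t): set derivative to zero → g'(t)(T+t) = g(t).
g'(t) = 102·24/(t + 24)². Setting 102·24/(t+24)² = 102t/[(t+24)(35+t)] gives 24(35+t) = t(t+24), so t² = 24×35 = 840.
t* = √840 = 28.98 min.

29.0 min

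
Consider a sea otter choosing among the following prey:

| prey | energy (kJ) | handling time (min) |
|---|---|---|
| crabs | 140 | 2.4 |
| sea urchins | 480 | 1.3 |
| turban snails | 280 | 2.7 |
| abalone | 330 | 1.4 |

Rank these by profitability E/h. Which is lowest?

crabs

Profitability E/h (kJ/min): crabs = 140/2.4 = 58.3, sea urchins = 480/1.3 = 369, turban snails = 280/2.7 = 104, abalone = 330/1.4 = 236.
Ranked: sea urchins > abalone > turban snails > crabs.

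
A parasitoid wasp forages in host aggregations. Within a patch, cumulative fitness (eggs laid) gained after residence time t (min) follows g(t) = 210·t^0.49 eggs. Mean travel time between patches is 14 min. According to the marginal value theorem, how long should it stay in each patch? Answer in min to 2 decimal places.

13.45 min

Optimal t* satisfies g'(t*) = g(t*)/(T + t*).
g'(t) = 0.49·210·t^-0.51. Setting 0.49·210·t^-0.51 = 210·t^0.49/(14+t) gives 0.49(14+t) = t, so 0.51·t = 0.49×14.
t* = 0.49×14/0.51 = 13.45 min.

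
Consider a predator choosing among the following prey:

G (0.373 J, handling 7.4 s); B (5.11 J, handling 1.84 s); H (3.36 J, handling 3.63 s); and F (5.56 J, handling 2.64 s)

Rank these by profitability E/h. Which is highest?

B

Profitability E/h (J/s): G = 0.373/7.4 = 0.0504, B = 5.11/1.84 = 2.78, H = 3.36/3.63 = 0.926, F = 5.56/2.64 = 2.11.
Ranked: B > F > H > G.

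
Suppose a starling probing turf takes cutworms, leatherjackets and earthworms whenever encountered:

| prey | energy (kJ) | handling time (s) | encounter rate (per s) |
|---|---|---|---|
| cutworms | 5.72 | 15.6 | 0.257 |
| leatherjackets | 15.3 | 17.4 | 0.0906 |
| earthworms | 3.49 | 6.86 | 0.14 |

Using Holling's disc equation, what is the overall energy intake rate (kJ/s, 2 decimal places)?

Energy encountered per unit search time: 0.257×5.72 + 0.0906×15.3 + 0.14×3.49 = 3.345 kJ/s.
Handling time per unit search time: 0.257×15.6 + 0.0906×17.4 + 0.14×6.86 = 6.546.
Rate = 3.345/(1 + 6.546) = 0.4433 kJ/s.

0.44 kJ/s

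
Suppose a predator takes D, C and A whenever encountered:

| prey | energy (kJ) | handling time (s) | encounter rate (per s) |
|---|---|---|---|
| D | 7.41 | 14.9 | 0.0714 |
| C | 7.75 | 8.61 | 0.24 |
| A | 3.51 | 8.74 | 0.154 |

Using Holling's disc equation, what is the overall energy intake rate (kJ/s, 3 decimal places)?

R = Σλ_iE_i / (1 + Σλ_ih_i)
Numerator: 0.0714×7.41 + 0.24×7.75 + 0.154×3.51 = 2.93
Denominator: 1 + 0.0714×14.9 + 0.24×8.61 + 0.154×8.74 = 5.476
R = 2.93/5.476 = 0.535 kJ/s

0.535 kJ/s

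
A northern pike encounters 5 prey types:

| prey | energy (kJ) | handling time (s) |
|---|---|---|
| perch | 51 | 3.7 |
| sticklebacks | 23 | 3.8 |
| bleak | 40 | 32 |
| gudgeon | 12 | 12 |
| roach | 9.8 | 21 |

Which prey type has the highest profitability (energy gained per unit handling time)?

Profitability E/h (kJ/s): perch = 51/3.7 = 13.8, sticklebacks = 23/3.8 = 6.05, bleak = 40/32 = 1.25, gudgeon = 12/12 = 1, roach = 9.8/21 = 0.467.
Ranked: perch > sticklebacks > bleak > gudgeon > roach.

perch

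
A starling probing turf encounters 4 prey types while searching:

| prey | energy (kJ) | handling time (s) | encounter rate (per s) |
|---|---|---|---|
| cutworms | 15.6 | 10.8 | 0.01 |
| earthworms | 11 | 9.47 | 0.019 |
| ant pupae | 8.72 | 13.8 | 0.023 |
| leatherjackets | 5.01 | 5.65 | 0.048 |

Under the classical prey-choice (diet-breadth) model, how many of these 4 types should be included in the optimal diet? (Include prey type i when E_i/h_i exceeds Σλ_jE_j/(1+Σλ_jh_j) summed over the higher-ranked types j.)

E/h in descending order: cutworms 1.44, earthworms 1.16, leatherjackets 0.887, ant pupae 0.632 kJ/s. The optimal diet is the largest prefix of this list for which every included type satisfies E_i/h_i > R on the types above it.
Rate on top 1: 0.1408. earthworms: 1.16 > 0.1408 → include.
Rate on top 2: 0.2834. leatherjackets: 0.887 > 0.2834 → include.
Rate on top 3: 0.3883. ant pupae: 0.632 > 0.3883 → include.
Optimal diet: cutworms, earthworms, leatherjackets, ant pupae — 4 of 4 types.

4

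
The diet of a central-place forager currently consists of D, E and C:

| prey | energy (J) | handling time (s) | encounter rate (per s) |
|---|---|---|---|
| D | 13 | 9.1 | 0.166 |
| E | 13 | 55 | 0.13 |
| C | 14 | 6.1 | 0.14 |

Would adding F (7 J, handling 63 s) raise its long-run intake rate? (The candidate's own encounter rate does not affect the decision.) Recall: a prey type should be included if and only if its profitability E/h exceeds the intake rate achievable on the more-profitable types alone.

On D, E and C alone, R = ΣλE/(1+Σλh) = 5.808/10.51 = 0.5524 J/s.
Profitability of F: 7/63 = 0.1111 J/s.
Since 0.1111 < R, time spent handling F is better spent searching.

No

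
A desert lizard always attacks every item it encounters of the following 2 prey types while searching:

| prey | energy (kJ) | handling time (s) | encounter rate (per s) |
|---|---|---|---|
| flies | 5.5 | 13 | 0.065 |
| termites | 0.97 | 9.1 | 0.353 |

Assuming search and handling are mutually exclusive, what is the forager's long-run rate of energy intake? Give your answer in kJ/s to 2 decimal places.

0.14 kJ/s

Energy encountered per unit search time: 0.065×5.5 + 0.353×0.97 = 0.6999 kJ/s.
Handling time per unit search time: 0.065×13 + 0.353×9.1 = 4.057.
Rate = 0.6999/(1 + 4.057) = 0.1384 kJ/s.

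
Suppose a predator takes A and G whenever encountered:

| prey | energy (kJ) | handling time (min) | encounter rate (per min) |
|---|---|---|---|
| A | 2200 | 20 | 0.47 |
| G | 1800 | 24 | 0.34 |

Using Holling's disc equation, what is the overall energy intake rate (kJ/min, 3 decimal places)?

88.685 kJ/min

R = (0.47×2200 + 0.34×1800) / (1 + 0.47×20 + 0.34×24) = 1646/18.56 = 88.69 kJ/min.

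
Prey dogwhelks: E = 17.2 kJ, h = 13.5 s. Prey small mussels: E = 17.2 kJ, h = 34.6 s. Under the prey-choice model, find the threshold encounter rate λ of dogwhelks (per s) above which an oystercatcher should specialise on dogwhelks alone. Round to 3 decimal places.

The zero-one rule: include small mussels iff E₂/h₂ > λE₁/(1+λh₁). Equality gives the switch point.
λE₁h₂ = E₂ + λE₂h₁ ⇒ λ = E₂/(E₁h₂ − E₂h₁) = 17.2/(595.1 − 232.2) = 0.04739 per s.

0.047 per s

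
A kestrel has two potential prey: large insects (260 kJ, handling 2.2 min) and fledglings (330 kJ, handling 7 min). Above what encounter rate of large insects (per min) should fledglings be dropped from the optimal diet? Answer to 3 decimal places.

The zero-one rule: include fledglings iff E₂/h₂ > λE₁/(1+λh₁). Equality gives the switch point.
λE₁h₂ = E₂ + λE₂h₁ ⇒ λ = E₂/(E₁h₂ − E₂h₁) = 330/(1820 − 726) = 0.3016 per min.

0.302 per min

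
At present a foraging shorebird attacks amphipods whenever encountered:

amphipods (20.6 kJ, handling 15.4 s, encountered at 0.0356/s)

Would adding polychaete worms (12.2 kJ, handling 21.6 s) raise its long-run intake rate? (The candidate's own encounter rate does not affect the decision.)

Current rate: (0.0356×20.6)/(1 + 0.0356×15.4) = 0.4737 kJ/s.
Profitability of polychaete worms: 12.2/21.6 = 0.5648 kJ/s.
0.5648 > 0.4737, so adding polychaete worms raises the average — include it.

Yes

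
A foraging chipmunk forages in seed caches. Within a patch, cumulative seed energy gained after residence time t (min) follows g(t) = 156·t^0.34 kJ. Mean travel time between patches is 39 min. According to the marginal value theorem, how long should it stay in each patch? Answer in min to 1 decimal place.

By the marginal value theorem, leave when the instantaneous gain rate g'(t) equals the habitat-wide average g(t)/(T + t).
g'(t) = 0.34·156·t^-0.66. Setting 0.34·156·t^-0.66 = 156·t^0.34/(39+t) gives 0.34(39+t) = t, so 0.66·t = 0.34×39.
t* = 0.34×39/0.66 = 20.09 min.

20.1 min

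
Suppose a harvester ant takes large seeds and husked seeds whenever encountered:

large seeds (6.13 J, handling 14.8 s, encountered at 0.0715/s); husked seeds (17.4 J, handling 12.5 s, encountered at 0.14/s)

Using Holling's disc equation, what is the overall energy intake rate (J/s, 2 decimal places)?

R = (0.0715×6.13 + 0.14×17.4) / (1 + 0.0715×14.8 + 0.14×12.5) = 2.874/3.808 = 0.7548 J/s.

0.75 J/s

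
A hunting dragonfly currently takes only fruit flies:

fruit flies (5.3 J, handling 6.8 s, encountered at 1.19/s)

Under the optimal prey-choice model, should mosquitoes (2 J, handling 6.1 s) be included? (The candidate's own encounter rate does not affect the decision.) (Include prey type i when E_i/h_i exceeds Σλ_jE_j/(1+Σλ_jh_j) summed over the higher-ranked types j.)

Current rate: (1.19×5.3)/(1 + 1.19×6.8) = 0.6937 J/s.
Profitability of mosquitoes: 2/6.1 = 0.3279 J/s.
0.3279 < 0.6937, so adding mosquitoes would lower the average — exclude it.

No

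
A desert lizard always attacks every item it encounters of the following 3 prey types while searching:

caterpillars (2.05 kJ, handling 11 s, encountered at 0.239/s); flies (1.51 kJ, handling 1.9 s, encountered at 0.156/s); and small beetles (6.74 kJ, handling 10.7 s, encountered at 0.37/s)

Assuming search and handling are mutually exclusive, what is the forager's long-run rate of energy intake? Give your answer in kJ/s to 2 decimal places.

Energy encountered per unit search time: 0.239×2.05 + 0.156×1.51 + 0.37×6.74 = 3.219 kJ/s.
Handling time per unit search time: 0.239×11 + 0.156×1.9 + 0.37×10.7 = 6.884.
Rate = 3.219/(1 + 6.884) = 0.4083 kJ/s.

0.41 kJ/s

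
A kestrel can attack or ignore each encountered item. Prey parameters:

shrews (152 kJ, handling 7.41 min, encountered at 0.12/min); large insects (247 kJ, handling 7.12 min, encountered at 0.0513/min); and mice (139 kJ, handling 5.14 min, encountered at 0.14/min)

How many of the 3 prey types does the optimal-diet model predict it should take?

3

Profitabilities (E/h, kJ/min): large insects 34.7, mice 27, shrews 20.5. Add prey in this order while the next type's profitability exceeds the intake rate on those already taken.
Rate on top 1: 9.281. mice: 27 > 9.281 → include.
Rate on top 2: 15.41. shrews: 20.5 > 15.41 → include.
Optimal diet: large insects, mice, shrews — 3 of 3 types.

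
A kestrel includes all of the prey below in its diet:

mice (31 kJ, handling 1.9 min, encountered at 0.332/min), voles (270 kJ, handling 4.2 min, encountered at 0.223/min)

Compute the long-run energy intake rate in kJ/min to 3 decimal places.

27.460 kJ/min

R = Σλ_iE_i / (1 + Σλ_ih_i)
Numerator: 0.332×31 + 0.223×270 = 70.5
Denominator: 1 + 0.332×1.9 + 0.223×4.2 = 2.567
R = 70.5/2.567 = 27.46 kJ/min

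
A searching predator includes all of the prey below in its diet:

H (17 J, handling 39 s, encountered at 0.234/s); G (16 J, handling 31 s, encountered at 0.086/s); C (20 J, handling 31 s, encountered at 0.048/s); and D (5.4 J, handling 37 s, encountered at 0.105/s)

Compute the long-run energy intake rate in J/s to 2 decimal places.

Energy encountered per unit search time: 0.234×17 + 0.086×16 + 0.048×20 + 0.105×5.4 = 6.881 J/s.
Handling time per unit search time: 0.234×39 + 0.086×31 + 0.048×31 + 0.105×37 = 17.16.
Rate = 6.881/(1 + 17.16) = 0.3788 J/s.

0.38 J/s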